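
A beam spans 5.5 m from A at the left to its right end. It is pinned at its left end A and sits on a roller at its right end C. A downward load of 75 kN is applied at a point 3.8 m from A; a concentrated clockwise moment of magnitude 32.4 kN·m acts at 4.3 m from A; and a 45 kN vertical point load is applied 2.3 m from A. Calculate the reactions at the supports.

Taking moments about A: C_y·5.5 − 75·3.8 − 32.4 − 45·2.3 = 0 → C_y = 420.9/5.5 = 76.5273 ≈ 76.53 kN.
ΣF_y = 0: A_y + 76.5273 − 75 − 45 = 0 → A_y = 43.47 kN.
ΣF_x = 0: no horizontal applied forces, so A_x = 0.

A_x = 0, A_y = 43.47 kN, C_y = 76.53 kN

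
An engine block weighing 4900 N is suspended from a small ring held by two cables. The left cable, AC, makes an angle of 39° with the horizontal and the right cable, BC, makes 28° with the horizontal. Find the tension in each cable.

ΣF_x = 0: −T_AC·cos39° + T_BC·cos28° = 0 → T_BC = 0.880172·T_AC.
ΣF_y = 0: T_AC·sin39° + T_BC·sin28° = 4900.
Substitute: T_AC·(0.62932 + 0.880172·0.469472) = 4900 → T_AC = 4700.08 ≈ 4700 N.
Then T_BC = 0.880172 × 4700.08 = 4137 N.

T_AC = 4700 N, T_BC = 4137 N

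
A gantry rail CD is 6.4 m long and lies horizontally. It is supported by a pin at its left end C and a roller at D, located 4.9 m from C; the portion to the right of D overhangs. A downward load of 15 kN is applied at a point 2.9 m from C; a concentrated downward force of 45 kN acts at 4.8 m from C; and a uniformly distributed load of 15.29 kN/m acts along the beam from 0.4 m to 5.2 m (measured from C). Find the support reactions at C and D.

Resultant of the distributed load: 15.29 × 4.8 = 73.392 kN at 2.8 m from C.
Moments about C: D_y·4.9 − 15·2.9 − 45·4.8 − (15.29·4.8)·2.8 = 0 → D_y = 464.9976/4.9 = 94.8975 ≈ 94.90 kN.
ΣF_y = 0: C_y + 94.8975 − 15 − 45 − 15.29·4.8 = 0 → C_y = 38.49 kN.
ΣF_x = 0: no horizontal applied forces, so C_x = 0.

C_x = 0, C_y = 38.49 kN, D_y = 94.90 kN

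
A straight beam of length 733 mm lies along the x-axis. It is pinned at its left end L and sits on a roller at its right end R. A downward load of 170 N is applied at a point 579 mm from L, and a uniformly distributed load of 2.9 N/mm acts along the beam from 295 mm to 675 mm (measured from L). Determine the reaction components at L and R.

L_x = 0, L_y = 408.6 N, R_y = 863.4 N

Resultant of the distributed load: 2.9 × 380 = 1102 N at 485 mm from L.
Taking moments about L: R_y·733 − 170·579 − (2.9·380)·485 = 0 → R_y = 632900/733 = 863.438 ≈ 863.4 N.
ΣF_y = 0: L_y + 863.438 − 170 − 2.9·380 = 0 → L_y = 408.6 N.
ΣF_x = 0: no horizontal applied forces, so L_x = 0.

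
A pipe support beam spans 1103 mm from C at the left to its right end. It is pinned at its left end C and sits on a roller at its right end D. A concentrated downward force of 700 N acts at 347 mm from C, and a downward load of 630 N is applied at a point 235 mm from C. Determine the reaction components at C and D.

ΣM about C: D_y·1103 − 700·347 − 630·235 = 0 → D_y = 390950/1103 = 354.442 ≈ 354.4 N.
ΣF_y = 0: C_y + 354.442 − 700 − 630 = 0 → C_y = 975.6 N.
ΣF_x = 0: no horizontal applied forces, so C_x = 0.

C_x = 0, C_y = 975.6 N, D_y = 354.4 N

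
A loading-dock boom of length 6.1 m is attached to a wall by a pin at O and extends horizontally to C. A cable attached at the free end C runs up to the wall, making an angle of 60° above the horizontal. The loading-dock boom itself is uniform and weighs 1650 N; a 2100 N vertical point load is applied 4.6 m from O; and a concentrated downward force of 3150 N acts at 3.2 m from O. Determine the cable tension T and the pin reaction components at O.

T = 4689 N, O_x = 2345 N, O_y = 2839 N

ΣM about O: T·sin60°·6.1 − 1650·3.05 − 2100·4.6 − 3150·3.2 = 0 → T = 24772.5/(6.1·0.866025) = 4689.32 ≈ 4689 N.
ΣF_x = 0: O_x − T·cos60° = 0 → O_x = 4689.32 × 0.5 = 2345 N.
ΣF_y = 0: O_y + T·sin60° − 1650 − 2100 − 3150 = 0 → O_y = 6900 − 4689.32 × 0.866025 = 2839 N.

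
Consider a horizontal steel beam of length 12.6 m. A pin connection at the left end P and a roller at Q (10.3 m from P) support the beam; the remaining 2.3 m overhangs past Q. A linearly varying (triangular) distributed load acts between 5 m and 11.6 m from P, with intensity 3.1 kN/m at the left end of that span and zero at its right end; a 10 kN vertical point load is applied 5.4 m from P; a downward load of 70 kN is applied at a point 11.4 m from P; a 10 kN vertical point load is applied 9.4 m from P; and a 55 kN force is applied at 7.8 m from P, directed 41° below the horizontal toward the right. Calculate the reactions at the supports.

Resultant of the triangular load: ½ × 3.1 × 6.6 = 10.23 kN, acting at 7.2 m from P (one-third of the span from the peak).
Taking moments about P: Q_y·10.3 − (½·3.1·6.6)·7.2 − 10·5.4 − 70·11.4 − 10·9.4 − 55·sin41°·7.8 = 0 → Q_y = 1301.11/10.3 = 126.321 ≈ 126.3 kN.
ΣF_y = 0: P_y + 126.321 − ½·3.1·6.6 − 10 − 70 − 10 − 55·sin41° = 0 → P_y = 9.992 kN.
ΣF_x = 0: P_x + 55·cos41° = 0 → P_x = -41.51 kN.

P_x = -41.51 kN, P_y = 9.992 kN, Q_y = 126.3 kN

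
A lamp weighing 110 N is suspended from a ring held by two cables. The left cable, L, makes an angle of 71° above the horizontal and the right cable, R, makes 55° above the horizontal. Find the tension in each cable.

ΣF_x = 0: −T_L·cos71° + T_R·cos55° = 0 → T_R = 0.567611·T_L.
ΣF_y = 0: T_L·sin71° + T_R·sin55° = 110.
Substitute: T_L·(0.945519 + 0.567611·0.819152) = 110 → T_L = 77.9877 ≈ 77.99 N.
Then T_R = 0.567611 × 77.9877 = 44.27 N.

T_L = 77.99 N, T_R = 44.27 N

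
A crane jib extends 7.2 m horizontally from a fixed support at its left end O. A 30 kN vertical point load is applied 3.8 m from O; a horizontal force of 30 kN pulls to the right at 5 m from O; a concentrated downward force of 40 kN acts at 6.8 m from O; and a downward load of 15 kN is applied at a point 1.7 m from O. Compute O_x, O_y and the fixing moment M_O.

ΣF_x = 0: O_x + 30 = 0 → O_x = -30.00 kN.
ΣF_y = 0: O_y − 30 − 40 − 15 = 0 → O_y = 85.00 kN.
ΣM about O: M_O − 30·3.8 − 40·6.8 − 15·1.7 = 0 → M_O = 411.5 kN·m.

O_x = -30.00 kN, O_y = 85.00 kN, M_O = 411.5 kN·m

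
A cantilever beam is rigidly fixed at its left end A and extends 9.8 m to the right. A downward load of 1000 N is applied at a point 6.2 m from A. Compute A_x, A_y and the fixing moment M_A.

A_x = 0, A_y = 1000 N, M_A = 6200 N·m

ΣF_x = 0: A_x = 0.
ΣF_y = 0: A_y − 1000 = 0 → A_y = 1000 N.
ΣM about A: M_A − 1000·6.2 = 0 → M_A = 6200 N·m.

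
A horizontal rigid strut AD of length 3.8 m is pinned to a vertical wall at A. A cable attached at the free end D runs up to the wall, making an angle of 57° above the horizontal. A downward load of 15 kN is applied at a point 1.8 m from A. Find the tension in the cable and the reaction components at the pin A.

T = 8.472 kN, A_x = 4.614 kN, A_y = 7.895 kN

ΣM about A: T·sin57°·3.8 − 15·1.8 = 0 → T = 27/(3.8·0.838671) = 8.47205 ≈ 8.472 kN.
ΣF_x = 0: A_x − T·cos57° = 0 → A_x = 8.47205 × 0.544639 = 4.614 kN.
ΣF_y = 0: A_y + T·sin57° − 15 = 0 → A_y = 15 − 8.47205 × 0.838671 = 7.895 kN.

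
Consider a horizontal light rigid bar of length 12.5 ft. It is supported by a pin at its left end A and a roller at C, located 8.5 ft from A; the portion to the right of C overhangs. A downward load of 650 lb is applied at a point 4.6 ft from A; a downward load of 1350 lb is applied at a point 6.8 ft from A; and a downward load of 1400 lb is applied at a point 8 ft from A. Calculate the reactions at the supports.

Moments about A: C_y·8.5 − 650·4.6 − 1350·6.8 − 1400·8 = 0 → C_y = 23370/8.5 = 2749.41 ≈ 2749 lb.
ΣF_y = 0: A_y + 2749.41 − 650 − 1350 − 1400 = 0 → A_y = 650.6 lb.
ΣF_x = 0: no horizontal applied forces, so A_x = 0.

A_x = 0, A_y = 650.6 lb, C_y = 2749 lb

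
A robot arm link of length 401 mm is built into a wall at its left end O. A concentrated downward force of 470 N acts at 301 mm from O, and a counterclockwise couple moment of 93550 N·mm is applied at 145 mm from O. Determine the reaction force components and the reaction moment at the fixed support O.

ΣF_x = 0: O_x = 0.
ΣF_y = 0: O_y − 470 = 0 → O_y = 470.0 N.
ΣM about O: M_O − 470·301 + 93550 = 0 → M_O = 47920 N·mm.

O_x = 0, O_y = 470.0 N, M_O = 47920 N·mm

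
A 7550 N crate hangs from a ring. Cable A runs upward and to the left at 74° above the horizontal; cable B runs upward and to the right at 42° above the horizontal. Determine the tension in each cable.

T_A = 6243 N, T_B = 2315 N

ΣF_x = 0: −T_A·cos74° + T_B·cos42° = 0 → T_B = 0.370907·T_A.
ΣF_y = 0: T_A·sin74° + T_B·sin42° = 7550.
Substitute: T_A·(0.961262 + 0.370907·0.669131) = 7550 → T_A = 6242.52 ≈ 6243 N.
Then T_B = 0.370907 × 6242.52 = 2315 N.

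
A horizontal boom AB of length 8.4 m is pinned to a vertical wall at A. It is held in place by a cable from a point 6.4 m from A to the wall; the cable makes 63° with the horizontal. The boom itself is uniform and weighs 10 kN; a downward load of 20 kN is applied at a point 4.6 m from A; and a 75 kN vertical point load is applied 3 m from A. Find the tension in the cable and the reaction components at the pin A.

T = 62.96 kN, A_x = 28.58 kN, A_y = 48.91 kN

ΣM about A: T·sin63°·6.4 − 10·4.2 − 20·4.6 − 75·3 = 0 → T = 359/(6.4·0.891007) = 62.9555 ≈ 62.96 kN.
ΣF_x = 0: A_x − T·cos63° = 0 → A_x = 62.9555 × 0.45399 = 28.58 kN.
ΣF_y = 0: A_y + T·sin63° − 10 − 20 − 75 = 0 → A_y = 105 − 62.9555 × 0.891007 = 48.91 kN.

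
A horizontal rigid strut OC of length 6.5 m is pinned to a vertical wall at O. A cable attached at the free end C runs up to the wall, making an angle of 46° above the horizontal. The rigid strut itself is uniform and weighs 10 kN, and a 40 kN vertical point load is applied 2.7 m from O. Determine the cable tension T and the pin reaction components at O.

ΣM about O: T·sin46°·6.5 − 10·3.25 − 40·2.7 = 0 → T = 140.5/(6.5·0.71934) = 30.0489 ≈ 30.05 kN.
ΣF_x = 0: O_x − T·cos46° = 0 → O_x = 30.0489 × 0.694658 = 20.87 kN.
ΣF_y = 0: O_y + T·sin46° − 10 − 40 = 0 → O_y = 50 − 30.0489 × 0.71934 = 28.38 kN.

T = 30.05 kN, O_x = 20.87 kN, O_y = 28.38 kN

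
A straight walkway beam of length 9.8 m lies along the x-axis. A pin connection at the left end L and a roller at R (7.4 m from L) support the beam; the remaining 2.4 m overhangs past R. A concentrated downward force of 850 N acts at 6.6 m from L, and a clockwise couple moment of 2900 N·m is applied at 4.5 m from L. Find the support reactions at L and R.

Taking moments about L: R_y·7.4 − 850·6.6 − 2900 = 0 → R_y = 8510/7.4 = 1150 N.
ΣF_y = 0: L_y + 1150 − 850 = 0 → L_y = -300.0 N.
ΣF_x = 0: no horizontal applied forces, so L_x = 0.

L_x = 0, L_y = -300.0 N, R_y = 1150 N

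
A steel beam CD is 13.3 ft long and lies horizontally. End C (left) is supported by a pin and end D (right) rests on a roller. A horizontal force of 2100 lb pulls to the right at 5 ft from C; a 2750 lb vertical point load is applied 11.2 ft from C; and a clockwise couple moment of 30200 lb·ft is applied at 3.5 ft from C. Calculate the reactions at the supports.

C_x = -2100 lb, C_y = -1836 lb, D_y = 4586 lb

Moments about C: D_y·13.3 − 2750·11.2 − 30200 = 0 → D_y = 61000/13.3 = 4586.47 ≈ 4586 lb.
ΣF_y = 0: C_y + 4586.47 − 2750 = 0 → C_y = -1836 lb.
ΣF_x = 0: C_x + 2100 = 0 → C_x = -2100 lb.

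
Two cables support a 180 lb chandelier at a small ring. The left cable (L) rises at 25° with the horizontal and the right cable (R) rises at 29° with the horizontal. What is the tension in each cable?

T_L = 194.6 lb, T_R = 201.6 lb

ΣF_x = 0: −T_L·cos25° + T_R·cos29° = 0 → T_R = 1.03623·T_L.
ΣF_y = 0: T_L·sin25° + T_R·sin29° = 180.
Substitute: T_L·(0.422618 + 1.03623·0.48481) = 180 → T_L = 194.596 ≈ 194.6 lb.
Then T_R = 1.03623 × 194.596 = 201.6 lb.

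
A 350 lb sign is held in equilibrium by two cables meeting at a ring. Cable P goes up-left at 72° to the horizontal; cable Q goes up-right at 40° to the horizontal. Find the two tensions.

T_P = 289.2 lb, T_Q = 116.6 lb

ΣF_x = 0: −T_P·cos72° + T_Q·cos40° = 0 → T_Q = 0.403393·T_P.
ΣF_y = 0: T_P·sin72° + T_Q·sin40° = 350.
Substitute: T_P·(0.951057 + 0.403393·0.642788) = 350 → T_P = 289.172 ≈ 289.2 lb.
Then T_Q = 0.403393 × 289.172 = 116.6 lb.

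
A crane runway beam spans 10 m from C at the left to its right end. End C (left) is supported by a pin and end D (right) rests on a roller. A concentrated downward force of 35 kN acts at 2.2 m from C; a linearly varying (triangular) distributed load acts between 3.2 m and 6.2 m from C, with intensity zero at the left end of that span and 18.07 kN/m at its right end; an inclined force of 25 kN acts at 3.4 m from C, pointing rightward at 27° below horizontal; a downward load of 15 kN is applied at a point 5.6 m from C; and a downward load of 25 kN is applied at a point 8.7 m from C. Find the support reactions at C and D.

C_x = -22.28 kN, C_y = 57.65 kN, D_y = 55.80 kN

Resultant of the triangular load: ½ × 18.07 × 3 = 27.105 kN, acting at 5.2 m from C (one-third of the span from the peak).
Taking moments about C: D_y·10 − 35·2.2 − (½·18.07·3)·5.2 − 25·sin27°·3.4 − 15·5.6 − 25·8.7 = 0 → D_y = 558.035/10 = 55.8035 ≈ 55.80 kN.
ΣF_y = 0: C_y + 55.8035 − 35 − ½·18.07·3 − 25·sin27° − 15 − 25 = 0 → C_y = 57.65 kN.
ΣF_x = 0: C_x + 25·cos27° = 0 → C_x = -22.28 kN.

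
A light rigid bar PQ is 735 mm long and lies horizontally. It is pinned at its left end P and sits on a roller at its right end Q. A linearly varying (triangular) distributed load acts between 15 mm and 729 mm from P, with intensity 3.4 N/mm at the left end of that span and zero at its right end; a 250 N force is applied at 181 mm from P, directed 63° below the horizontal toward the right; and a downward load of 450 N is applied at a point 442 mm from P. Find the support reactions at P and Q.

P_x = -113.5 N, P_y = 1143 N, Q_y = 743.3 N

Resultant of the triangular load: ½ × 3.4 × 714 = 1213.8 N, acting at 253 mm from P (one-third of the span from the peak).
ΣM about P: Q_y·735 − (½·3.4·714)·253 − 250·sin63°·181 − 450·442 = 0 → Q_y = 546309/735 = 743.278 ≈ 743.3 N.
ΣF_y = 0: P_y + 743.278 − ½·3.4·714 − 250·sin63° − 450 = 0 → P_y = 1143 N.
ΣF_x = 0: P_x + 250·cos63° = 0 → P_x = -113.5 N.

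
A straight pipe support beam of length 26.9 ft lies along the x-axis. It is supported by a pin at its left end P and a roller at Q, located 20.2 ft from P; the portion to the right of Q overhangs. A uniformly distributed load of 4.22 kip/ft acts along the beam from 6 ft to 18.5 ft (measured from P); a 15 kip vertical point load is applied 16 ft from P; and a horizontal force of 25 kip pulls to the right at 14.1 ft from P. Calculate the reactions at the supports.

P_x = -25.00 kip, P_y = 23.88 kip, Q_y = 43.87 kip

Resultant of the distributed load: 4.22 × 12.5 = 52.75 kip at 12.25 ft from P.
Moments about P: Q_y·20.2 − (4.22·12.5)·12.25 − 15·16 = 0 → Q_y = 886.1875/20.2 = 43.8707 ≈ 43.87 kip.
ΣF_y = 0: P_y + 43.8707 − 4.22·12.5 − 15 = 0 → P_y = 23.88 kip.
ΣF_x = 0: P_x + 25 = 0 → P_x = -25.00 kip.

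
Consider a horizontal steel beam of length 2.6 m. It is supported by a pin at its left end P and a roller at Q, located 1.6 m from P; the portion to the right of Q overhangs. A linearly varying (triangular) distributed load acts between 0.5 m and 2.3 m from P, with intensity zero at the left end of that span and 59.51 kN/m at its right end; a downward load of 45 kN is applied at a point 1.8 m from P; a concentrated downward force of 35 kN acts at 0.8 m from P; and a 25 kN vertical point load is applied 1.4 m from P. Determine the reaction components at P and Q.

P_x = 0, P_y = 11.65 kN, Q_y = 146.9 kN

Resultant of the triangular load: ½ × 59.51 × 1.8 = 53.559 kN, acting at 1.7 m from P (one-third of the span from the peak).
ΣM about P: Q_y·1.6 − (½·59.51·1.8)·1.7 − 45·1.8 − 35·0.8 − 25·1.4 = 0 → Q_y = 235.0503/1.6 = 146.906 ≈ 146.9 kN.
ΣF_y = 0: P_y + 146.906 − ½·59.51·1.8 − 45 − 35 − 25 = 0 → P_y = 11.65 kN.
ΣF_x = 0: no horizontal applied forces, so P_x = 0.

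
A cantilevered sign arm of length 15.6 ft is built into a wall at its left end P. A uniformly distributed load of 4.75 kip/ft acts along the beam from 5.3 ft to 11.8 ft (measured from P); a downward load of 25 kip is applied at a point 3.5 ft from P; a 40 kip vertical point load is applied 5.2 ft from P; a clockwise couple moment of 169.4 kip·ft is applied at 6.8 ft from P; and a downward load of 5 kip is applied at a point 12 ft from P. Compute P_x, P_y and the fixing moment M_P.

P_x = 0, P_y = 100.9 kip, M_P = 788.9 kip·ft

Resultant of the distributed load: 4.75 × 6.5 = 30.875 kip at 8.55 ft from P.
ΣF_x = 0: P_x = 0.
ΣF_y = 0: P_y − 4.75·6.5 − 25 − 40 − 5 = 0 → P_y = 100.9 kip.
ΣM about P: M_P − (4.75·6.5)·8.55 − 25·3.5 − 40·5.2 − 169.4 − 5·12 = 0 → M_P = 788.9 kip·ft.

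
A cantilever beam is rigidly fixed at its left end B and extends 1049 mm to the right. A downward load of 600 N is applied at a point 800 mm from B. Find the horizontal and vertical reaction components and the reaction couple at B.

ΣF_x = 0: B_x = 0.
ΣF_y = 0: B_y − 600 = 0 → B_y = 600.0 N.
ΣM about B: M_B − 600·800 = 0 → M_B = 480000 N·mm.

B_x = 0, B_y = 600.0 N, M_B = 480000 N·mm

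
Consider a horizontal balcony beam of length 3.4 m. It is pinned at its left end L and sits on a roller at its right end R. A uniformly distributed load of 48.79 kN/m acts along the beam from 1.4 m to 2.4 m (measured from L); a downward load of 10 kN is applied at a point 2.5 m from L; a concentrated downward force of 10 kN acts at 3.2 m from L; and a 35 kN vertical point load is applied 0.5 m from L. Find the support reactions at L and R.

L_x = 0, L_y = 54.61 kN, R_y = 49.18 kN

Resultant of the distributed load: 48.79 × 1 = 48.79 kN at 1.9 m from L.
Moments about L: R_y·3.4 − (48.79·1)·1.9 − 10·2.5 − 10·3.2 − 35·0.5 = 0 → R_y = 167.201/3.4 = 49.1768 ≈ 49.18 kN.
ΣF_y = 0: L_y + 49.1768 − 48.79·1 − 10 − 10 − 35 = 0 → L_y = 54.61 kN.
ΣF_x = 0: no horizontal applied forces, so L_x = 0.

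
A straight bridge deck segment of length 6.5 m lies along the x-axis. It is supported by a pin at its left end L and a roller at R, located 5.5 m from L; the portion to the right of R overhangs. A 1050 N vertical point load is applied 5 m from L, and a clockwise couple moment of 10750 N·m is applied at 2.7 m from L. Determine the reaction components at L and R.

Moments about L: R_y·5.5 − 1050·5 − 10750 = 0 → R_y = 16000/5.5 = 2909.09 ≈ 2909 N.
ΣF_y = 0: L_y + 2909.09 − 1050 = 0 → L_y = -1859 N.
ΣF_x = 0: no horizontal applied forces, so L_x = 0.

L_x = 0, L_y = -1859 N, R_y = 2909 N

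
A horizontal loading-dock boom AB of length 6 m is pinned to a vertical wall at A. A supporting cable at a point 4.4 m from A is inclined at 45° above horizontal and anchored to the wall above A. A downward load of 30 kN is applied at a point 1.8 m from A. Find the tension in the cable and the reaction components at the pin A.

ΣM about A: T·sin45°·4.4 − 30·1.8 = 0 → T = 54/(4.4·0.707107) = 17.3563 ≈ 17.36 kN.
ΣF_x = 0: A_x − T·cos45° = 0 → A_x = 17.3563 × 0.707107 = 12.27 kN.
ΣF_y = 0: A_y + T·sin45° − 30 = 0 → A_y = 30 − 17.3563 × 0.707107 = 17.73 kN.

T = 17.36 kN, A_x = 12.27 kN, A_y = 17.73 kN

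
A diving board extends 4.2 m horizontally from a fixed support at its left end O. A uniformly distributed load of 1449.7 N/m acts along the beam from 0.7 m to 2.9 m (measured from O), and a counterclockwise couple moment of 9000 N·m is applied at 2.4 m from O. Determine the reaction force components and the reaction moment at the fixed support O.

Resultant of the distributed load: 1449.7 × 2.2 = 3189.34 N at 1.8 m from O.
ΣF_x = 0: O_x = 0.
ΣF_y = 0: O_y − 1449.7·2.2 = 0 → O_y = 3189 N.
ΣM about O: M_O − (1449.7·2.2)·1.8 + 9000 = 0 → M_O = -3259 N·m.

O_x = 0, O_y = 3189 N, M_O = -3259 N·m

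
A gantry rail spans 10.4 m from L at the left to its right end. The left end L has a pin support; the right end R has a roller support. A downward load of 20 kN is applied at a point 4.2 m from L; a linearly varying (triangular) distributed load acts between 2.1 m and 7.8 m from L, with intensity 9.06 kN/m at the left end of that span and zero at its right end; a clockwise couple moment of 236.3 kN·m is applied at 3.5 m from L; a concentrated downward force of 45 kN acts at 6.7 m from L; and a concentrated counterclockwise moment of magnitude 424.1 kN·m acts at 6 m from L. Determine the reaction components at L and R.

L_x = 0, L_y = 61.88 kN, R_y = 28.94 kN

Resultant of the triangular load: ½ × 9.06 × 5.7 = 25.821 kN, acting at 4 m from L (one-third of the span from the peak).
Moments about L: R_y·10.4 − 20·4.2 − (½·9.06·5.7)·4 − 236.3 − 45·6.7 + 424.1 = 0 → R_y = 300.984/10.4 = 28.9408 ≈ 28.94 kN.
ΣF_y = 0: L_y + 28.9408 − 20 − ½·9.06·5.7 − 45 = 0 → L_y = 61.88 kN.
ΣF_x = 0: no horizontal applied forces, so L_x = 0.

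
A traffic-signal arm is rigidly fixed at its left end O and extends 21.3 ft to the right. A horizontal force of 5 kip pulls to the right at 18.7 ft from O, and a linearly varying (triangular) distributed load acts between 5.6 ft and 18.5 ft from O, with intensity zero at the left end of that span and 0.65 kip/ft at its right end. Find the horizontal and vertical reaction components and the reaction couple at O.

O_x = -5.000 kip, O_y = 4.192 kip, M_O = 59.53 kip·ft

Resultant of the triangular load: ½ × 0.65 × 12.9 = 4.1925 kip, acting at 14.2 ft from O (one-third of the span from the peak).
ΣF_x = 0: O_x + 5 = 0 → O_x = -5.000 kip.
ΣF_y = 0: O_y − ½·0.65·12.9 = 0 → O_y = 4.192 kip.
ΣM about O: M_O − (½·0.65·12.9)·14.2 = 0 → M_O = 59.53 kip·ft.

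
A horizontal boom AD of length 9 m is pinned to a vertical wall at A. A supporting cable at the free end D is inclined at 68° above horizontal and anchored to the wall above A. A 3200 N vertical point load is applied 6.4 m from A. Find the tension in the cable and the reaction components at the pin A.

ΣM about A: T·sin68°·9 − 3200·6.4 = 0 → T = 20480/(9·0.927184) = 2454.27 ≈ 2454 N.
ΣF_x = 0: A_x − T·cos68° = 0 → A_x = 2454.27 × 0.374607 = 919.4 N.
ΣF_y = 0: A_y + T·sin68° − 3200 = 0 → A_y = 3200 − 2454.27 × 0.927184 = 924.4 N.

T = 2454 N, A_x = 919.4 N, A_y = 924.4 N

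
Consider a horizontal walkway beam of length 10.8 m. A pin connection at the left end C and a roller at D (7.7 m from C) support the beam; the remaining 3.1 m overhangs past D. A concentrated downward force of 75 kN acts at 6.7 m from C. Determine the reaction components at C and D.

C_x = 0, C_y = 9.740 kN, D_y = 65.26 kN

ΣM about C: D_y·7.7 − 75·6.7 = 0 → D_y = 502.5/7.7 = 65.2597 ≈ 65.26 kN.
ΣF_y = 0: C_y + 65.2597 − 75 = 0 → C_y = 9.740 kN.
ΣF_x = 0: no horizontal applied forces, so C_x = 0.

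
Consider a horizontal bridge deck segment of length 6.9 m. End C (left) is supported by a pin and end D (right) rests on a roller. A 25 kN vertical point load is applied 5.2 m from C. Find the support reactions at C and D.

Moments about C: D_y·6.9 − 25·5.2 = 0 → D_y = 130/6.9 = 18.8406 ≈ 18.84 kN.
ΣF_y = 0: C_y + 18.8406 − 25 = 0 → C_y = 6.159 kN.
ΣF_x = 0: no horizontal applied forces, so C_x = 0.

C_x = 0, C_y = 6.159 kN, D_y = 18.84 kN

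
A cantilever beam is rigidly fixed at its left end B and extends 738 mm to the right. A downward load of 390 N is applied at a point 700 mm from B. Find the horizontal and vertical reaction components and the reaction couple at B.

B_x = 0, B_y = 390.0 N, M_B = 273000 N·mm

ΣF_x = 0: B_x = 0.
ΣF_y = 0: B_y − 390 = 0 → B_y = 390.0 N.
ΣM about B: M_B − 390·700 = 0 → M_B = 273000 N·mm.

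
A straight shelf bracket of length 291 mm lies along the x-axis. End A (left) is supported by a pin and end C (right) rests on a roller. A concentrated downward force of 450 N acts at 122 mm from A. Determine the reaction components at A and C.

A_x = 0, A_y = 261.3 N, C_y = 188.7 N

Taking moments about A: C_y·291 − 450·122 = 0 → C_y = 54900/291 = 188.66 ≈ 188.7 N.
ΣF_y = 0: A_y + 188.66 − 450 = 0 → A_y = 261.3 N.
ΣF_x = 0: no horizontal applied forces, so A_x = 0.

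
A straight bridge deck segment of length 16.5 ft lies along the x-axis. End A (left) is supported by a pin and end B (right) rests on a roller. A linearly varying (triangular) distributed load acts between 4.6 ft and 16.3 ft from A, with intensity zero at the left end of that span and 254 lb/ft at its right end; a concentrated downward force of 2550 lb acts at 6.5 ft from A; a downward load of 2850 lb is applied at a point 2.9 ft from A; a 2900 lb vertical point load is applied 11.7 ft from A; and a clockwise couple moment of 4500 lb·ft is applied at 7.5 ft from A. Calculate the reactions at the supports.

A_x = 0, A_y = 4835 lb, B_y = 4951 lb

Resultant of the triangular load: ½ × 254 × 11.7 = 1485.9 lb, acting at 12.4 ft from A (one-third of the span from the peak).
Taking moments about A: B_y·16.5 − (½·254·11.7)·12.4 − 2550·6.5 − 2850·2.9 − 2900·11.7 − 4500 = 0 → B_y = 81695.16/16.5 = 4951.22 ≈ 4951 lb.
ΣF_y = 0: A_y + 4951.22 − ½·254·11.7 − 2550 − 2850 − 2900 = 0 → A_y = 4835 lb.
ΣF_x = 0: no horizontal applied forces, so A_x = 0.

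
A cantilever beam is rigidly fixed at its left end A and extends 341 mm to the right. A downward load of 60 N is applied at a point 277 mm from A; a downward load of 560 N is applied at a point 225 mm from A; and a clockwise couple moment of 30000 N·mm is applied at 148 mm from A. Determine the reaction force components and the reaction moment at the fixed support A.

ΣF_x = 0: A_x = 0.
ΣF_y = 0: A_y − 60 − 560 = 0 → A_y = 620.0 N.
ΣM about A: M_A − 60·277 − 560·225 − 30000 = 0 → M_A = 172600 N·mm.

A_x = 0, A_y = 620.0 N, M_A = 172600 N·mm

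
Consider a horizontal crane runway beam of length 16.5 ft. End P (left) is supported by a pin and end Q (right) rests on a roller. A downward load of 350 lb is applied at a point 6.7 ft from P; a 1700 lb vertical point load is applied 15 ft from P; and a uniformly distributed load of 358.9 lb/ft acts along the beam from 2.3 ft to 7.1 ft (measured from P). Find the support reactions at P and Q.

P_x = 0, P_y = 1594 lb, Q_y = 2178 lb

Resultant of the distributed load: 358.9 × 4.8 = 1722.72 lb at 4.7 ft from P.
Taking moments about P: Q_y·16.5 − 350·6.7 − 1700·15 − (358.9·4.8)·4.7 = 0 → Q_y = 35941.784/16.5 = 2178.29 ≈ 2178 lb.
ΣF_y = 0: P_y + 2178.29 − 350 − 1700 − 358.9·4.8 = 0 → P_y = 1594 lb.
ΣF_x = 0: no horizontal applied forces, so P_x = 0.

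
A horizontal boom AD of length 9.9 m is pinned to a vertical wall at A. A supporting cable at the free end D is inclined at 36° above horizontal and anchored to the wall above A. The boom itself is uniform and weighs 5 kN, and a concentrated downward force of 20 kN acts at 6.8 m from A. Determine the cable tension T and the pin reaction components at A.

T = 27.62 kN, A_x = 22.35 kN, A_y = 8.763 kN

ΣM about A: T·sin36°·9.9 − 5·4.95 − 20·6.8 = 0 → T = 160.75/(9.9·0.587785) = 27.6247 ≈ 27.62 kN.
ΣF_x = 0: A_x − T·cos36° = 0 → A_x = 27.6247 × 0.809017 = 22.35 kN.
ΣF_y = 0: A_y + T·sin36° − 5 − 20 = 0 → A_y = 25 − 27.6247 × 0.587785 = 8.763 kN.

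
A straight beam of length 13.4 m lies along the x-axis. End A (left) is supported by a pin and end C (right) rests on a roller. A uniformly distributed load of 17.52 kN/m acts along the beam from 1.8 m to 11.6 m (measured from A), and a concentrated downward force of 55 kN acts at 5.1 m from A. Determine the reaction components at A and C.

Resultant of the distributed load: 17.52 × 9.8 = 171.696 kN at 6.7 m from A.
ΣM about A: C_y·13.4 − (17.52·9.8)·6.7 − 55·5.1 = 0 → C_y = 1430.8632/13.4 = 106.781 ≈ 106.8 kN.
ΣF_y = 0: A_y + 106.781 − 17.52·9.8 − 55 = 0 → A_y = 119.9 kN.
ΣF_x = 0: no horizontal applied forces, so A_x = 0.

A_x = 0, A_y = 119.9 kN, C_y = 106.8 kN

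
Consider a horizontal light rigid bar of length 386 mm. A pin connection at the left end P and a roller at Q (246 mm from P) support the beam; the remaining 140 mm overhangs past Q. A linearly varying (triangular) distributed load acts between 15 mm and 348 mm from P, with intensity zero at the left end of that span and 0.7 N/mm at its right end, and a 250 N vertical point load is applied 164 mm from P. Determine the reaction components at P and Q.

Resultant of the triangular load: ½ × 0.7 × 333 = 116.55 N, acting at 237 mm from P (one-third of the span from the peak).
Taking moments about P: Q_y·246 − (½·0.7·333)·237 − 250·164 = 0 → Q_y = 68622.35/246 = 278.953 ≈ 279.0 N.
ΣF_y = 0: P_y + 278.953 − ½·0.7·333 − 250 = 0 → P_y = 87.60 N.
ΣF_x = 0: no horizontal applied forces, so P_x = 0.

P_x = 0, P_y = 87.60 N, Q_y = 279.0 N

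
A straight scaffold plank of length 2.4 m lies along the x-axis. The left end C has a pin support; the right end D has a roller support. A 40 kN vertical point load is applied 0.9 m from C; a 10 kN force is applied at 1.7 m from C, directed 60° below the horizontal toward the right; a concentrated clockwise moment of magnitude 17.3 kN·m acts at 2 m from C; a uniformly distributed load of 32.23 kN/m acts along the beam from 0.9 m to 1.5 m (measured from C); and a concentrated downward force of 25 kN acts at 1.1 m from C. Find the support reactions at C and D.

Resultant of the distributed load: 32.23 × 0.6 = 19.338 kN at 1.2 m from C.
ΣM about C: D_y·2.4 − 40·0.9 − 10·sin60°·1.7 − 17.3 − (32.23·0.6)·1.2 − 25·1.1 = 0 → D_y = 118.728/2.4 = 49.47 kN.
ΣF_y = 0: C_y + 49.47 − 40 − 10·sin60° − 32.23·0.6 − 25 = 0 → C_y = 43.53 kN.
ΣF_x = 0: C_x + 10·cos60° = 0 → C_x = -5.000 kN.

C_x = -5.000 kN, C_y = 43.53 kN, D_y = 49.47 kN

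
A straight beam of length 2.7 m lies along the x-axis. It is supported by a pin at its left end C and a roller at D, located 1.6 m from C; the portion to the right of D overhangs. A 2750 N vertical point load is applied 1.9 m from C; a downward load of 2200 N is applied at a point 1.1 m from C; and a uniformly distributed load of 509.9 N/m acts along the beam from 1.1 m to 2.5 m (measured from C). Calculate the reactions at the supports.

C_x = 0, C_y = 82.64 N, D_y = 5581 N

Resultant of the distributed load: 509.9 × 1.4 = 713.86 N at 1.8 m from C.
Moments about C: D_y·1.6 − 2750·1.9 − 2200·1.1 − (509.9·1.4)·1.8 = 0 → D_y = 8929.948/1.6 = 5581.22 ≈ 5581 N.
ΣF_y = 0: C_y + 5581.22 − 2750 − 2200 − 509.9·1.4 = 0 → C_y = 82.64 N.
ΣF_x = 0: no horizontal applied forces, so C_x = 0.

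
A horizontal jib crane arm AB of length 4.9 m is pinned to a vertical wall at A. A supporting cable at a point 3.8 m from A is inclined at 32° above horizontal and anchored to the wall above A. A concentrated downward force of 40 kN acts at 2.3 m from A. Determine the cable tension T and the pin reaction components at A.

ΣM about A: T·sin32°·3.8 − 40·2.3 = 0 → T = 92/(3.8·0.529919) = 45.6872 ≈ 45.69 kN.
ΣF_x = 0: A_x − T·cos32° = 0 → A_x = 45.6872 × 0.848048 = 38.74 kN.
ΣF_y = 0: A_y + T·sin32° − 40 = 0 → A_y = 40 − 45.6872 × 0.529919 = 15.79 kN.

T = 45.69 kN, A_x = 38.74 kN, A_y = 15.79 kN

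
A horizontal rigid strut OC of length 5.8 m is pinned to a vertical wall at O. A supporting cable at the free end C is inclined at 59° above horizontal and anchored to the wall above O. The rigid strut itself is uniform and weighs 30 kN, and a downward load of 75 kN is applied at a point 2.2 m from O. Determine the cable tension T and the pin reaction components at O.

T = 50.69 kN, O_x = 26.11 kN, O_y = 61.55 kN

ΣM about O: T·sin59°·5.8 − 30·2.9 − 75·2.2 = 0 → T = 252/(5.8·0.857167) = 50.6882 ≈ 50.69 kN.
ΣF_x = 0: O_x − T·cos59° = 0 → O_x = 50.6882 × 0.515038 = 26.11 kN.
ΣF_y = 0: O_y + T·sin59° − 30 − 75 = 0 → O_y = 105 − 50.6882 × 0.857167 = 61.55 kN.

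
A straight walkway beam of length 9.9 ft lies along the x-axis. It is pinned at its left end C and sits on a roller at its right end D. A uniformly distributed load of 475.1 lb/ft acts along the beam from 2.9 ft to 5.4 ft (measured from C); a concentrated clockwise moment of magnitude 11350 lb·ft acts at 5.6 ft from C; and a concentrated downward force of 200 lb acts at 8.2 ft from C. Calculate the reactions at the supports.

Resultant of the distributed load: 475.1 × 2.5 = 1187.75 lb at 4.15 ft from C.
ΣM about C: D_y·9.9 − (475.1·2.5)·4.15 − 11350 − 200·8.2 = 0 → D_y = 17919.1625/9.9 = 1810.02 ≈ 1810 lb.
ΣF_y = 0: C_y + 1810.02 − 475.1·2.5 − 200 = 0 → C_y = -422.3 lb.
ΣF_x = 0: no horizontal applied forces, so C_x = 0.

C_x = 0, C_y = -422.3 lb, D_y = 1810 lb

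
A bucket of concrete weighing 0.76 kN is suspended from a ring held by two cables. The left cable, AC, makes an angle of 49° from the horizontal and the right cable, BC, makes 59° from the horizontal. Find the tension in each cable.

T_AC = 0.4116 kN, T_BC = 0.5243 kN

ΣF_x = 0: −T_AC·cos49° + T_BC·cos59° = 0 → T_BC = 1.27381·T_AC.
ΣF_y = 0: T_AC·sin49° + T_BC·sin59° = 0.76.
Substitute: T_AC·(0.75471 + 1.27381·0.857167) = 0.76 → T_AC = 0.411572 ≈ 0.4116 kN.
Then T_BC = 1.27381 × 0.411572 = 0.5243 kN.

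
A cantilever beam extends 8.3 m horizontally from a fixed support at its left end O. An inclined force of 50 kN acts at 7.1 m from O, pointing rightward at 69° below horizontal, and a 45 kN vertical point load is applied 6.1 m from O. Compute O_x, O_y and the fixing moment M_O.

ΣF_x = 0: O_x + 50·cos69° = 0 → O_x = -17.92 kN.
ΣF_y = 0: O_y − 50·sin69° − 45 = 0 → O_y = 91.68 kN.
ΣM about O: M_O − 50·sin69°·7.1 − 45·6.1 = 0 → M_O = 605.9 kN·m.

O_x = -17.92 kN, O_y = 91.68 kN, M_O = 605.9 kN·m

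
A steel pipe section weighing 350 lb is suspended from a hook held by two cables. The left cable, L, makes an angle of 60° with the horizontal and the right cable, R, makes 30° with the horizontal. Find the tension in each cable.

ΣF_x = 0: −T_L·cos60° + T_R·cos30° = 0 → T_R = 0.57735·T_L.
ΣF_y = 0: T_L·sin60° + T_R·sin30° = 350.
Substitute: T_L·(0.866025 + 0.57735·0.5) = 350 → T_L = 303.109 ≈ 303.1 lb.
Then T_R = 0.57735 × 303.109 = 175.0 lb.

T_L = 303.1 lb, T_R = 175.0 lb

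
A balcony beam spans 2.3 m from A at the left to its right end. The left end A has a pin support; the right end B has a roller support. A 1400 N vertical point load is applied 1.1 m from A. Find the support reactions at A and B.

Taking moments about A: B_y·2.3 − 1400·1.1 = 0 → B_y = 1540/2.3 = 669.565 ≈ 669.6 N.
ΣF_y = 0: A_y + 669.565 − 1400 = 0 → A_y = 730.4 N.
ΣF_x = 0: no horizontal applied forces, so A_x = 0.

A_x = 0, A_y = 730.4 N, B_y = 669.6 N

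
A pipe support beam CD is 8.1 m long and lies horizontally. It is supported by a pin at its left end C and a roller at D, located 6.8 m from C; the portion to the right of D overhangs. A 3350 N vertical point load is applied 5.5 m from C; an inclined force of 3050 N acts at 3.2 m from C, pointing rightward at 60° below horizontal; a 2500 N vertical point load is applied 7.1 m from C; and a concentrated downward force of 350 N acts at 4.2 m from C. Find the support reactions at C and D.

ΣM about C: D_y·6.8 − 3350·5.5 − 3050·sin60°·3.2 − 2500·7.1 − 350·4.2 = 0 → D_y = 46097.4/6.8 = 6779.03 ≈ 6779 N.
ΣF_y = 0: C_y + 6779.03 − 3350 − 3050·sin60° − 2500 − 350 = 0 → C_y = 2062 N.
ΣF_x = 0: C_x + 3050·cos60° = 0 → C_x = -1525 N.

C_x = -1525 N, C_y = 2062 N, D_y = 6779 N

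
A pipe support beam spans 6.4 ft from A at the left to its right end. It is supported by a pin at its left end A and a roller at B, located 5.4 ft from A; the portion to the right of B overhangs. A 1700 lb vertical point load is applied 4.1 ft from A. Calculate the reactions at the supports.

ΣM about A: B_y·5.4 − 1700·4.1 = 0 → B_y = 6970/5.4 = 1290.74 ≈ 1291 lb.
ΣF_y = 0: A_y + 1290.74 − 1700 = 0 → A_y = 409.3 lb.
ΣF_x = 0: no horizontal applied forces, so A_x = 0.

A_x = 0, A_y = 409.3 lb, B_y = 1291 lb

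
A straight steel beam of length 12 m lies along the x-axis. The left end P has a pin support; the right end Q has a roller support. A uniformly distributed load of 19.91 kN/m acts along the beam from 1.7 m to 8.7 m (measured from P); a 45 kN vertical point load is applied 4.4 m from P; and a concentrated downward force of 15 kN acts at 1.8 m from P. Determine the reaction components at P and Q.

P_x = 0, P_y = 120.2 kN, Q_y = 79.14 kN

Resultant of the distributed load: 19.91 × 7 = 139.37 kN at 5.2 m from P.
Taking moments about P: Q_y·12 − (19.91·7)·5.2 − 45·4.4 − 15·1.8 = 0 → Q_y = 949.724/12 = 79.1437 ≈ 79.14 kN.
ΣF_y = 0: P_y + 79.1437 − 19.91·7 − 45 − 15 = 0 → P_y = 120.2 kN.
ΣF_x = 0: no horizontal applied forces, so P_x = 0.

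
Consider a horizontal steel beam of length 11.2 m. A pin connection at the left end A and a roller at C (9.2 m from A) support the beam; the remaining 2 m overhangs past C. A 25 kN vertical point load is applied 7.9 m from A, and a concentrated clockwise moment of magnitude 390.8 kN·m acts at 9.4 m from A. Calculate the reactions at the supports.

A_x = 0, A_y = -38.95 kN, C_y = 63.95 kN

Taking moments about A: C_y·9.2 − 25·7.9 − 390.8 = 0 → C_y = 588.3/9.2 = 63.9457 ≈ 63.95 kN.
ΣF_y = 0: A_y + 63.9457 − 25 = 0 → A_y = -38.95 kN.
ΣF_x = 0: no horizontal applied forces, so A_x = 0.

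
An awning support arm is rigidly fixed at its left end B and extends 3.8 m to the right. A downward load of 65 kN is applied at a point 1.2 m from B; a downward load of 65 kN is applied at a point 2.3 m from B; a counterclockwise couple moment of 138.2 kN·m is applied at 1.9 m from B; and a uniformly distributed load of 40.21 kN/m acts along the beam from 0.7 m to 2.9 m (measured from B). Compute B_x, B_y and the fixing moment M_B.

B_x = 0, B_y = 218.5 kN, M_B = 248.5 kN·m

Resultant of the distributed load: 40.21 × 2.2 = 88.462 kN at 1.8 m from B.
ΣF_x = 0: B_x = 0.
ΣF_y = 0: B_y − 65 − 65 − 40.21·2.2 = 0 → B_y = 218.5 kN.
ΣM about B: M_B − 65·1.2 − 65·2.3 + 138.2 − (40.21·2.2)·1.8 = 0 → M_B = 248.5 kN·m.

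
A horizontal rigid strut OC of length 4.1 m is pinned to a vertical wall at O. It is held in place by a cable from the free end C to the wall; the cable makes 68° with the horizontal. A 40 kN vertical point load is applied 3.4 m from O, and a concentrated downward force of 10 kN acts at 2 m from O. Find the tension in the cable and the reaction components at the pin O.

ΣM about O: T·sin68°·4.1 − 40·3.4 − 10·2 = 0 → T = 156/(4.1·0.927184) = 41.0369 ≈ 41.04 kN.
ΣF_x = 0: O_x − T·cos68° = 0 → O_x = 41.0369 × 0.374607 = 15.37 kN.
ΣF_y = 0: O_y + T·sin68° − 40 − 10 = 0 → O_y = 50 − 41.0369 × 0.927184 = 11.95 kN.

T = 41.04 kN, O_x = 15.37 kN, O_y = 11.95 kN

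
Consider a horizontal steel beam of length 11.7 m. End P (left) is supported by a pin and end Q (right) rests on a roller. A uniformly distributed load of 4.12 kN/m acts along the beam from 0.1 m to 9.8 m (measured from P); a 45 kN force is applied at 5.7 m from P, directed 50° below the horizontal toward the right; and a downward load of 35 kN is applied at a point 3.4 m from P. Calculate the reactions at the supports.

Resultant of the distributed load: 4.12 × 9.7 = 39.964 kN at 4.95 m from P.
Moments about P: Q_y·11.7 − (4.12·9.7)·4.95 − 45·sin50°·5.7 − 35·3.4 = 0 → Q_y = 513.312/11.7 = 43.8728 ≈ 43.87 kN.
ΣF_y = 0: P_y + 43.8728 − 4.12·9.7 − 45·sin50° − 35 = 0 → P_y = 65.56 kN.
ΣF_x = 0: P_x + 45·cos50° = 0 → P_x = -28.93 kN.

P_x = -28.93 kN, P_y = 65.56 kN, Q_y = 43.87 kN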